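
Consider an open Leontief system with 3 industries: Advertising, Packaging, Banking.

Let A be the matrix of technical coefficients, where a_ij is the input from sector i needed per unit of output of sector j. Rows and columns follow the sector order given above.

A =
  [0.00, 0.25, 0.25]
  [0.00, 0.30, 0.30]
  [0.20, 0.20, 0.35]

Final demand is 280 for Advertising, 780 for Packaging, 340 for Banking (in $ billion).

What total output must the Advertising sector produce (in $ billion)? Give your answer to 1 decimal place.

x_1 = 1047.4

I − A =
  [   1.00    -0.25    -0.25]
  [   0.00     0.70    -0.30]
  [  -0.20    -0.20     0.65]
Cofactors of I−A, C_ij = (−1)^(i+j)·(minor ij) (rows/columns in the sector order above):
  C_11 = (0.70)(0.65) − (-0.30)(-0.20) = 0.3950
  C_12 = −[(0.00)(0.65) − (-0.30)(-0.20)] = 0.0600
  C_13 = (0.00)(-0.20) − (0.70)(-0.20) = 0.1400
  C_21 = −[(-0.25)(0.65) − (-0.25)(-0.20)] = 0.2125
  C_22 = (1.00)(0.65) − (-0.25)(-0.20) = 0.6000
  C_23 = −[(1.00)(-0.20) − (-0.25)(-0.20)] = 0.2500
  C_31 = (-0.25)(-0.30) − (-0.25)(0.70) = 0.2500
  C_32 = −[(1.00)(-0.30) − (-0.25)(0.00)] = 0.3000
  C_33 = (1.00)(0.70) − (-0.25)(0.00) = 0.7000
det(I−A) = Σ_j (I−A)_1j·C_1j = (1.00)(0.3950) + (-0.25)(0.0600) + (-0.25)(0.1400) = 0.3450
adj(I−A) = Cᵀ =
  [ 0.3950   0.2125   0.2500]
  [ 0.0600   0.6000   0.3000]
  [ 0.1400   0.2500   0.7000]
(I − A)⁻¹ = adj(I−A) / det(I−A) ≈
  [   1.1449     0.6159     0.7246]
  [   0.1739     1.7391     0.8696]
  [   0.4058     0.7246     2.0290]
x = (I − A)⁻¹ d = adj(I−A)·d / det(I−A), with det(I−A) = 0.3450:
  x_1 = (0.3950·280 + 0.2125·780 + 0.2500·340) / 0.3450 = 361.35 / 0.3450 ≈ 1047.4
  x_2 = (0.0600·280 + 0.6000·780 + 0.3000·340) / 0.3450 = 586.80 / 0.3450 ≈ 1700.9
  x_3 = (0.1400·280 + 0.2500·780 + 0.7000·340) / 0.3450 = 472.20 / 0.3450 ≈ 1368.7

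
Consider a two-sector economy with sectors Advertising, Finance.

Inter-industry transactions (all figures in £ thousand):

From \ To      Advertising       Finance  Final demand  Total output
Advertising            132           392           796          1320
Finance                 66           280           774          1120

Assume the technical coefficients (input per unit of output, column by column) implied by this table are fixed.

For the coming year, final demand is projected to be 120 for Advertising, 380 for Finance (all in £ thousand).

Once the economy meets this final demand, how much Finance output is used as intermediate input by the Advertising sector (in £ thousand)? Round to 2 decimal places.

Technical coefficients a_ij = z_ij / X_j:
  a_11 = 132/1320 = 0.10, a_21 = 66/1320 = 0.05
  a_12 = 392/1120 = 0.35, a_22 = 280/1120 = 0.25
I − A =
  [   0.90    -0.35]
  [  -0.05     0.75]
det(I−A) = (0.90)(0.75) − (-0.35)(-0.05) = 0.6575
adj(I−A) = [[0.75, 0.35], [0.05, 0.90]]
(I − A)⁻¹ = adj(I−A) / det(I−A) ≈
  [   1.1407     0.5323]
  [   0.0760     1.3688]
First solve x = (I − A)⁻¹ d = adj(I−A)·d / det(I−A); in particular x_1 = (0.75·120 + 0.35·380) / 0.6575 = 223.00 / 0.6575 ≈ 339.1635.
Intermediate flow from 2 to 1: z_21 = a_21 · x_1 = 0.05 × 223.00 / 0.6575 = 11.15 / 0.6575 ≈ 16.96.

z_21 = 16.96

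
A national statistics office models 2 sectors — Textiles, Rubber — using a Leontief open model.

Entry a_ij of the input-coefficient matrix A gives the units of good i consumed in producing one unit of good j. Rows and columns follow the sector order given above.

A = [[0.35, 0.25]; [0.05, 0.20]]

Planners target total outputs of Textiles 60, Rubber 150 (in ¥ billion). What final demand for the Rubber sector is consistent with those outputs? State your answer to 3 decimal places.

I − A =
  [   0.65    -0.25]
  [  -0.05     0.80]
d = (I − A) x:
  d_1 = (+0.65)·60 + (-0.25)·150 = 1.500
  d_2 = (-0.05)·60 + (+0.80)·150 = 117.000

d_2 = 117.000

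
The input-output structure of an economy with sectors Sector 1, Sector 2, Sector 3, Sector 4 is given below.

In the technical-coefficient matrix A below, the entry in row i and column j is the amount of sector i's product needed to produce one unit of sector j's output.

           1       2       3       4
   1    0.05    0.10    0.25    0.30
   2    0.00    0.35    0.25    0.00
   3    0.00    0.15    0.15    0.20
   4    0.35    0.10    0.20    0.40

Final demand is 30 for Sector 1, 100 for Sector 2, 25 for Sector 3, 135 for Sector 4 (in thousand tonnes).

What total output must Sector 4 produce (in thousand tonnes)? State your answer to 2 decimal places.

I − A =
  [   0.95    -0.10    -0.25    -0.30]
  [   0.00     0.65    -0.25     0.00]
  [   0.00    -0.15     0.85    -0.20]
  [  -0.35    -0.10    -0.20     0.60]
Compute the cofactors C_ij = (−1)^(i+j)·(3×3 minor ij) of I−A; the adjugate is their transpose:
adj(I−A) = Cᵀ =
  [ 0.278000   0.109000   0.159000   0.192000]
  [ 0.017500   0.339750   0.116250   0.047500]
  [ 0.045500   0.095750   0.302250   0.123500]
  [ 0.180250   0.152125   0.212875   0.489250]
det(I−A) = Σ_j (I−A)_1j·C_1j = (0.95)(0.278000) + (-0.10)(0.017500) + (-0.25)(0.045500) + (-0.30)(0.180250) = 0.1969
(I − A)⁻¹ = adj(I−A) / det(I−A) ≈
  [   1.4119     0.5536     0.8075     0.9751]
  [   0.0889     1.7255     0.5904     0.2412]
  [   0.2311     0.4863     1.5350     0.6272]
  [   0.9154     0.7726     1.0811     2.4848]
x = (I − A)⁻¹ d = adj(I−A)·d / det(I−A), with det(I−A) = 0.1969:
  x_1 = (0.278000·30 + 0.109000·100 + 0.159000·25 + 0.192000·135) / 0.1969 = 49.135 / 0.1969 ≈ 249.54
  x_2 = (0.017500·30 + 0.339750·100 + 0.116250·25 + 0.047500·135) / 0.1969 = 43.81875 / 0.1969 ≈ 222.54
  x_3 = (0.045500·30 + 0.095750·100 + 0.302250·25 + 0.123500·135) / 0.1969 = 35.16875 / 0.1969 ≈ 178.61
  x_4 = (0.180250·30 + 0.152125·100 + 0.212875·25 + 0.489250·135) / 0.1969 = 91.990625 / 0.1969 ≈ 467.19

x_4 = 467.19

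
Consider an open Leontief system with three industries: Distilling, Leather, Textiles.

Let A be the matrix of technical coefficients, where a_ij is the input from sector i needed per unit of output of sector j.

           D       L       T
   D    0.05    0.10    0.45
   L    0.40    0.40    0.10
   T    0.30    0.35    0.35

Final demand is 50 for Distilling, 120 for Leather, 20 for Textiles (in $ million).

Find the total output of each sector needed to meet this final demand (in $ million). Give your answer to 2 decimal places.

I − A =
  [   0.95    -0.10    -0.45]
  [  -0.40     0.60    -0.10]
  [  -0.30    -0.35     0.65]
Cofactors of I−A, C_ij = (−1)^(i+j)·(minor ij) (rows/columns in the sector order above):
  C_11 = (0.60)(0.65) − (-0.10)(-0.35) = 0.3550
  C_12 = −[(-0.40)(0.65) − (-0.10)(-0.30)] = 0.2900
  C_13 = (-0.40)(-0.35) − (0.60)(-0.30) = 0.3200
  C_21 = −[(-0.10)(0.65) − (-0.45)(-0.35)] = 0.2225
  C_22 = (0.95)(0.65) − (-0.45)(-0.30) = 0.4825
  C_23 = −[(0.95)(-0.35) − (-0.10)(-0.30)] = 0.3625
  C_31 = (-0.10)(-0.10) − (-0.45)(0.60) = 0.2800
  C_32 = −[(0.95)(-0.10) − (-0.45)(-0.40)] = 0.2750
  C_33 = (0.95)(0.60) − (-0.10)(-0.40) = 0.5300
det(I−A) = Σ_j (I−A)_1j·C_1j = (0.95)(0.3550) + (-0.10)(0.2900) + (-0.45)(0.3200) = 0.16425
adj(I−A) = Cᵀ =
  [ 0.3550   0.2225   0.2800]
  [ 0.2900   0.4825   0.2750]
  [ 0.3200   0.3625   0.5300]
(I − A)⁻¹ = adj(I−A) / det(I−A) ≈
  [   2.1613     1.3546     1.7047]
  [   1.7656     2.9376     1.6743]
  [   1.9482     2.2070     3.2268]
x = (I − A)⁻¹ d = adj(I−A)·d / det(I−A), with det(I−A) = 0.16425:
  x_D = (0.3550·50 + 0.2225·120 + 0.2800·20) / 0.16425 = 50.05 / 0.16425 ≈ 304.72
  x_L = (0.2900·50 + 0.4825·120 + 0.2750·20) / 0.16425 = 77.90 / 0.16425 ≈ 474.28
  x_T = (0.3200·50 + 0.3625·120 + 0.5300·20) / 0.16425 = 70.10 / 0.16425 ≈ 426.79

x_D = 304.72, x_L = 474.28, x_T = 426.79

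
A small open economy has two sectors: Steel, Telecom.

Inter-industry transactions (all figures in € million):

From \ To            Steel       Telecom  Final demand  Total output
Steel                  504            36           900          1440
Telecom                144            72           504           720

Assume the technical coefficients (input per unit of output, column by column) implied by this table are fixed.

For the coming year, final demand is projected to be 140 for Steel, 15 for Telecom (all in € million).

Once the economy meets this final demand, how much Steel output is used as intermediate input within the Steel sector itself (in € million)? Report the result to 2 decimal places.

Technical coefficients a_ij = z_ij / X_j:
  a_SS = 504/1440 = 0.35, a_TS = 144/1440 = 0.10
  a_ST = 36/720 = 0.05, a_TT = 72/720 = 0.10
I − A =
  [   0.65    -0.05]
  [  -0.10     0.90]
det(I−A) = (0.65)(0.90) − (-0.05)(-0.10) = 0.5800
adj(I−A) = [[0.90, 0.05], [0.10, 0.65]]
(I − A)⁻¹ = adj(I−A) / det(I−A) ≈
  [   1.5517     0.0862]
  [   0.1724     1.1207]
First solve x = (I − A)⁻¹ d = adj(I−A)·d / det(I−A); in particular x_S = (0.90·140 + 0.05·15) / 0.5800 = 126.75 / 0.5800 ≈ 218.5345.
Intermediate flow from S to S: z_SS = a_SS · x_S = 0.35 × 126.75 / 0.5800 = 44.3625 / 0.5800 ≈ 76.49.

z_SS = 76.49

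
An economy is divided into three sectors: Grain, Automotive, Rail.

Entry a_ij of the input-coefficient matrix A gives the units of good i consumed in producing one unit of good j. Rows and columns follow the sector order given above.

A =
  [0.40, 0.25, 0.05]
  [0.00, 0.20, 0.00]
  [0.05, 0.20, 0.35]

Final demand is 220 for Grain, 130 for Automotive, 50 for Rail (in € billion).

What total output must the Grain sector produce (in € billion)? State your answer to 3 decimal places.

I − A =
  [   0.60    -0.25    -0.05]
  [   0.00     0.80     0.00]
  [  -0.05    -0.20     0.65]
Cofactors of I−A, C_ij = (−1)^(i+j)·(minor ij) (rows/columns in the sector order above):
  C_11 = (0.80)(0.65) − (0.00)(-0.20) = 0.5200
  C_12 = −[(0.00)(0.65) − (0.00)(-0.05)] = 0.0000
  C_13 = (0.00)(-0.20) − (0.80)(-0.05) = 0.0400
  C_21 = −[(-0.25)(0.65) − (-0.05)(-0.20)] = 0.1725
  C_22 = (0.60)(0.65) − (-0.05)(-0.05) = 0.3875
  C_23 = −[(0.60)(-0.20) − (-0.25)(-0.05)] = 0.1325
  C_31 = (-0.25)(0.00) − (-0.05)(0.80) = 0.0400
  C_32 = −[(0.60)(0.00) − (-0.05)(0.00)] = 0.0000
  C_33 = (0.60)(0.80) − (-0.25)(0.00) = 0.4800
det(I−A) = Σ_j (I−A)_1j·C_1j = (0.60)(0.5200) + (-0.25)(0.0000) + (-0.05)(0.0400) = 0.3100
adj(I−A) = Cᵀ =
  [ 0.5200   0.1725   0.0400]
  [ 0.0000   0.3875   0.0000]
  [ 0.0400   0.1325   0.4800]
(I − A)⁻¹ = adj(I−A) / det(I−A) ≈
  [   1.6774     0.5565     0.1290]
  [   0.0000     1.2500     0.0000]
  [   0.1290     0.4274     1.5484]
x = (I − A)⁻¹ d = adj(I−A)·d / det(I−A), with det(I−A) = 0.3100:
  x_1 = (0.5200·220 + 0.1725·130 + 0.0400·50) / 0.3100 = 138.825 / 0.3100 ≈ 447.823
  x_2 = (0.0000·220 + 0.3875·130 + 0.0000·50) / 0.3100 = 50.375 / 0.3100 = 162.500
  x_3 = (0.0400·220 + 0.1325·130 + 0.4800·50) / 0.3100 = 50.025 / 0.3100 ≈ 161.371

x_1 = 447.823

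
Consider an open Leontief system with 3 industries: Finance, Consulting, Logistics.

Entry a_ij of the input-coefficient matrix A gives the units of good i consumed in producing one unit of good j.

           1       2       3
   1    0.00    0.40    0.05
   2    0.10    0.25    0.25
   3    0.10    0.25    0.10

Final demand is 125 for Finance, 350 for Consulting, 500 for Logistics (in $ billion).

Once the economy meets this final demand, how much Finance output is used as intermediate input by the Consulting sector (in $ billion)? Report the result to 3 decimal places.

z_12 = 324.221

I − A =
  [   1.00    -0.40    -0.05]
  [  -0.10     0.75    -0.25]
  [  -0.10    -0.25     0.90]
Cofactors of I−A, C_ij = (−1)^(i+j)·(minor ij) (rows/columns in the sector order above):
  C_11 = (0.75)(0.90) − (-0.25)(-0.25) = 0.6125
  C_12 = −[(-0.10)(0.90) − (-0.25)(-0.10)] = 0.1150
  C_13 = (-0.10)(-0.25) − (0.75)(-0.10) = 0.1000
  C_21 = −[(-0.40)(0.90) − (-0.05)(-0.25)] = 0.3725
  C_22 = (1.00)(0.90) − (-0.05)(-0.10) = 0.8950
  C_23 = −[(1.00)(-0.25) − (-0.40)(-0.10)] = 0.2900
  C_31 = (-0.40)(-0.25) − (-0.05)(0.75) = 0.1375
  C_32 = −[(1.00)(-0.25) − (-0.05)(-0.10)] = 0.2550
  C_33 = (1.00)(0.75) − (-0.40)(-0.10) = 0.7100
det(I−A) = Σ_j (I−A)_1j·C_1j = (1.00)(0.6125) + (-0.40)(0.1150) + (-0.05)(0.1000) = 0.5615
adj(I−A) = Cᵀ =
  [ 0.6125   0.3725   0.1375]
  [ 0.1150   0.8950   0.2550]
  [ 0.1000   0.2900   0.7100]
(I − A)⁻¹ = adj(I−A) / det(I−A) ≈
  [   1.0908     0.6634     0.2449]
  [   0.2048     1.5939     0.4541]
  [   0.1781     0.5165     1.2645]
First solve x = (I − A)⁻¹ d = adj(I−A)·d / det(I−A); in particular x_2 = (0.1150·125 + 0.8950·350 + 0.2550·500) / 0.5615 = 455.125 / 0.5615 ≈ 810.55209.
Intermediate flow from 1 to 2: z_12 = a_12 · x_2 = 0.40 × 455.125 / 0.5615 = 182.05 / 0.5615 ≈ 324.221.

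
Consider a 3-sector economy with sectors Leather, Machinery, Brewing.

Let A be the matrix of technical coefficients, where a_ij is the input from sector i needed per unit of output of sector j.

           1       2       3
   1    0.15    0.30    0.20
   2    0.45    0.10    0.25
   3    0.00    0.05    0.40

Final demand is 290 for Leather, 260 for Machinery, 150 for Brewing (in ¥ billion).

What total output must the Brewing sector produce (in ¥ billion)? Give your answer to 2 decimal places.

x_3 = 308.85

I − A =
  [   0.85    -0.30    -0.20]
  [  -0.45     0.90    -0.25]
  [   0.00    -0.05     0.60]
Cofactors of I−A, C_ij = (−1)^(i+j)·(minor ij) (rows/columns in the sector order above):
  C_11 = (0.90)(0.60) − (-0.25)(-0.05) = 0.5275
  C_12 = −[(-0.45)(0.60) − (-0.25)(0.00)] = 0.2700
  C_13 = (-0.45)(-0.05) − (0.90)(0.00) = 0.0225
  C_21 = −[(-0.30)(0.60) − (-0.20)(-0.05)] = 0.1900
  C_22 = (0.85)(0.60) − (-0.20)(0.00) = 0.5100
  C_23 = −[(0.85)(-0.05) − (-0.30)(0.00)] = 0.0425
  C_31 = (-0.30)(-0.25) − (-0.20)(0.90) = 0.2550
  C_32 = −[(0.85)(-0.25) − (-0.20)(-0.45)] = 0.3025
  C_33 = (0.85)(0.90) − (-0.30)(-0.45) = 0.6300
det(I−A) = Σ_j (I−A)_1j·C_1j = (0.85)(0.5275) + (-0.30)(0.2700) + (-0.20)(0.0225) = 0.362875
adj(I−A) = Cᵀ =
  [ 0.5275   0.1900   0.2550]
  [ 0.2700   0.5100   0.3025]
  [ 0.0225   0.0425   0.6300]
(I − A)⁻¹ = adj(I−A) / det(I−A) ≈
  [   1.4537     0.5236     0.7027]
  [   0.7441     1.4054     0.8336]
  [   0.0620     0.1171     1.7361]
x = (I − A)⁻¹ d = adj(I−A)·d / det(I−A), with det(I−A) = 0.362875:
  x_1 = (0.5275·290 + 0.1900·260 + 0.2550·150) / 0.362875 = 240.625 / 0.362875 ≈ 663.11
  x_2 = (0.2700·290 + 0.5100·260 + 0.3025·150) / 0.362875 = 256.275 / 0.362875 ≈ 706.23
  x_3 = (0.0225·290 + 0.0425·260 + 0.6300·150) / 0.362875 = 112.075 / 0.362875 ≈ 308.85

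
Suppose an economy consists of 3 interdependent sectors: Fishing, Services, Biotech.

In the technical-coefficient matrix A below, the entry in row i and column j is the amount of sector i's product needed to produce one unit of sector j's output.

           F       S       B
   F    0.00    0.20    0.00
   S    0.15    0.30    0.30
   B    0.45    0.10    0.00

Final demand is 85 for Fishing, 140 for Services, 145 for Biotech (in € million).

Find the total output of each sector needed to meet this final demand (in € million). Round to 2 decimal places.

x_F = 152.77, x_S = 338.87, x_B = 247.63

I − A =
  [   1.00    -0.20     0.00]
  [  -0.15     0.70    -0.30]
  [  -0.45    -0.10     1.00]
Cofactors of I−A, C_ij = (−1)^(i+j)·(minor ij) (rows/columns in the sector order above):
  C_11 = (0.70)(1.00) − (-0.30)(-0.10) = 0.6700
  C_12 = −[(-0.15)(1.00) − (-0.30)(-0.45)] = 0.2850
  C_13 = (-0.15)(-0.10) − (0.70)(-0.45) = 0.3300
  C_21 = −[(-0.20)(1.00) − (0.00)(-0.10)] = 0.2000
  C_22 = (1.00)(1.00) − (0.00)(-0.45) = 1.0000
  C_23 = −[(1.00)(-0.10) − (-0.20)(-0.45)] = 0.1900
  C_31 = (-0.20)(-0.30) − (0.00)(0.70) = 0.0600
  C_32 = −[(1.00)(-0.30) − (0.00)(-0.15)] = 0.3000
  C_33 = (1.00)(0.70) − (-0.20)(-0.15) = 0.6700
det(I−A) = Σ_j (I−A)_1j·C_1j = (1.00)(0.6700) + (-0.20)(0.2850) + (0.00)(0.3300) = 0.6130
adj(I−A) = Cᵀ =
  [ 0.6700   0.2000   0.0600]
  [ 0.2850   1.0000   0.3000]
  [ 0.3300   0.1900   0.6700]
(I − A)⁻¹ = adj(I−A) / det(I−A) ≈
  [   1.0930     0.3263     0.0979]
  [   0.4649     1.6313     0.4894]
  [   0.5383     0.3100     1.0930]
x = (I − A)⁻¹ d = adj(I−A)·d / det(I−A), with det(I−A) = 0.6130:
  x_F = (0.6700·85 + 0.2000·140 + 0.0600·145) / 0.6130 = 93.65 / 0.6130 ≈ 152.77
  x_S = (0.2850·85 + 1.0000·140 + 0.3000·145) / 0.6130 = 207.725 / 0.6130 ≈ 338.87
  x_B = (0.3300·85 + 0.1900·140 + 0.6700·145) / 0.6130 = 151.80 / 0.6130 ≈ 247.63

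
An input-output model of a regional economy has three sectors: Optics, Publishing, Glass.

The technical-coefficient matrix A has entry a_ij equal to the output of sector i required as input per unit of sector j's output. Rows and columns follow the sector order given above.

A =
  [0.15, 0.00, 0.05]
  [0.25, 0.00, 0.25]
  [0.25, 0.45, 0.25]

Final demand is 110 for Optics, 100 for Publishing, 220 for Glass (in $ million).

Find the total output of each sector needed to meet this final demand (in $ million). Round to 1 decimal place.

x_1 = 159.2, x_2 = 266.3, x_3 = 506.2

I − A =
  [   0.85     0.00    -0.05]
  [  -0.25     1.00    -0.25]
  [  -0.25    -0.45     0.75]
Cofactors of I−A, C_ij = (−1)^(i+j)·(minor ij) (rows/columns in the sector order above):
  C_11 = (1.00)(0.75) − (-0.25)(-0.45) = 0.6375
  C_12 = −[(-0.25)(0.75) − (-0.25)(-0.25)] = 0.2500
  C_13 = (-0.25)(-0.45) − (1.00)(-0.25) = 0.3625
  C_21 = −[(0.00)(0.75) − (-0.05)(-0.45)] = 0.0225
  C_22 = (0.85)(0.75) − (-0.05)(-0.25) = 0.6250
  C_23 = −[(0.85)(-0.45) − (0.00)(-0.25)] = 0.3825
  C_31 = (0.00)(-0.25) − (-0.05)(1.00) = 0.0500
  C_32 = −[(0.85)(-0.25) − (-0.05)(-0.25)] = 0.2250
  C_33 = (0.85)(1.00) − (0.00)(-0.25) = 0.8500
det(I−A) = Σ_j (I−A)_1j·C_1j = (0.85)(0.6375) + (0.00)(0.2500) + (-0.05)(0.3625) = 0.52375
adj(I−A) = Cᵀ =
  [ 0.6375   0.0225   0.0500]
  [ 0.2500   0.6250   0.2250]
  [ 0.3625   0.3825   0.8500]
(I − A)⁻¹ = adj(I−A) / det(I−A) ≈
  [   1.2172     0.0430     0.0955]
  [   0.4773     1.1933     0.4296]
  [   0.6921     0.7303     1.6229]
x = (I − A)⁻¹ d = adj(I−A)·d / det(I−A), with det(I−A) = 0.52375:
  x_1 = (0.6375·110 + 0.0225·100 + 0.0500·220) / 0.52375 = 83.375 / 0.52375 ≈ 159.2
  x_2 = (0.2500·110 + 0.6250·100 + 0.2250·220) / 0.52375 = 139.50 / 0.52375 ≈ 266.3
  x_3 = (0.3625·110 + 0.3825·100 + 0.8500·220) / 0.52375 = 265.125 / 0.52375 ≈ 506.2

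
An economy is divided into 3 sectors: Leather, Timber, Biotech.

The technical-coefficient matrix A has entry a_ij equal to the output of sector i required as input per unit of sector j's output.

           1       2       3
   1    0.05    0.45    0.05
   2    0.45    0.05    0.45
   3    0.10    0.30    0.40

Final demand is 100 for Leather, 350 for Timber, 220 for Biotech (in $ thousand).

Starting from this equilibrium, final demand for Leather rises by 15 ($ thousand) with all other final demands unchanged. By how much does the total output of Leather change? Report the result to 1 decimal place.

Δx_1 = 25.1

I − A =
  [   0.95    -0.45    -0.05]
  [  -0.45     0.95    -0.45]
  [  -0.10    -0.30     0.60]
Cofactors of I−A, C_ij = (−1)^(i+j)·(minor ij) (rows/columns in the sector order above):
  C_11 = (0.95)(0.60) − (-0.45)(-0.30) = 0.4350
  C_12 = −[(-0.45)(0.60) − (-0.45)(-0.10)] = 0.3150
  C_13 = (-0.45)(-0.30) − (0.95)(-0.10) = 0.2300
  C_21 = −[(-0.45)(0.60) − (-0.05)(-0.30)] = 0.2850
  C_22 = (0.95)(0.60) − (-0.05)(-0.10) = 0.5650
  C_23 = −[(0.95)(-0.30) − (-0.45)(-0.10)] = 0.3300
  C_31 = (-0.45)(-0.45) − (-0.05)(0.95) = 0.2500
  C_32 = −[(0.95)(-0.45) − (-0.05)(-0.45)] = 0.4500
  C_33 = (0.95)(0.95) − (-0.45)(-0.45) = 0.7000
det(I−A) = Σ_j (I−A)_1j·C_1j = (0.95)(0.4350) + (-0.45)(0.3150) + (-0.05)(0.2300) = 0.2600
adj(I−A) = Cᵀ =
  [ 0.4350   0.2850   0.2500]
  [ 0.3150   0.5650   0.4500]
  [ 0.2300   0.3300   0.7000]
(I − A)⁻¹ = adj(I−A) / det(I−A) ≈
  [   1.6731     1.0962     0.9615]
  [   1.2115     2.1731     1.7308]
  [   0.8846     1.2692     2.6923]
Δx = (I − A)⁻¹ Δd with Δd having +15 in the Leather component and 0 elsewhere.
So Δx_1 = L_11 · (+15), where L_11 = adj(I−A)_11 / det(I−A) = 0.4350 / 0.2600.
Δx_1 = 0.4350 × (+15) / 0.2600 = 6.525 / 0.2600 ≈ 25.1.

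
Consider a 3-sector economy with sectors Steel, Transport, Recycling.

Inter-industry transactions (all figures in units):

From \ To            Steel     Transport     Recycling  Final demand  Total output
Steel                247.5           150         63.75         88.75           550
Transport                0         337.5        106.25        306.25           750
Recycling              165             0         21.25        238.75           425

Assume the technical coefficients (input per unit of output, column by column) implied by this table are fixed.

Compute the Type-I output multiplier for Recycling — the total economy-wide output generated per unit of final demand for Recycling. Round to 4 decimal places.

Technical coefficients a_ij = z_ij / X_j:
  a_SS = 247.5/550 = 0.45, a_TS = 0/550 = 0.00, a_RS = 165/550 = 0.30
  a_ST = 150/750 = 0.20, a_TT = 337.5/750 = 0.45, a_RT = 0/750 = 0.00
  a_SR = 63.75/425 = 0.15, a_TR = 106.25/425 = 0.25, a_RR = 21.25/425 = 0.05
I − A =
  [   0.55    -0.20    -0.15]
  [   0.00     0.55    -0.25]
  [  -0.30     0.00     0.95]
Cofactors of I−A, C_ij = (−1)^(i+j)·(minor ij) (rows/columns in the sector order above):
  C_11 = (0.55)(0.95) − (-0.25)(0.00) = 0.5225
  C_12 = −[(0.00)(0.95) − (-0.25)(-0.30)] = 0.0750
  C_13 = (0.00)(0.00) − (0.55)(-0.30) = 0.1650
  C_21 = −[(-0.20)(0.95) − (-0.15)(0.00)] = 0.1900
  C_22 = (0.55)(0.95) − (-0.15)(-0.30) = 0.4775
  C_23 = −[(0.55)(0.00) − (-0.20)(-0.30)] = 0.0600
  C_31 = (-0.20)(-0.25) − (-0.15)(0.55) = 0.1325
  C_32 = −[(0.55)(-0.25) − (-0.15)(0.00)] = 0.1375
  C_33 = (0.55)(0.55) − (-0.20)(0.00) = 0.3025
det(I−A) = Σ_j (I−A)_1j·C_1j = (0.55)(0.5225) + (-0.20)(0.0750) + (-0.15)(0.1650) = 0.247625
adj(I−A) = Cᵀ =
  [ 0.5225   0.1900   0.1325]
  [ 0.0750   0.4775   0.1375]
  [ 0.1650   0.0600   0.3025]
(I − A)⁻¹ = adj(I−A) / det(I−A) ≈
  [   2.11005     0.76729     0.53508]
  [   0.30288     1.92832     0.55528]
  [   0.66633     0.24230     1.22161]
The output multiplier for sector j is the column-j sum of the Leontief inverse (I − A)⁻¹ = adj(I−A) / det(I−A).
Column R of adj(I−A): (0.1325, 0.1375, 0.3025); det(I−A) = 0.247625.
m_R = (0.1325 + 0.1375 + 0.3025) / 0.247625 = 0.5725 / 0.247625 ≈ 2.3120.

m_R = 2.3120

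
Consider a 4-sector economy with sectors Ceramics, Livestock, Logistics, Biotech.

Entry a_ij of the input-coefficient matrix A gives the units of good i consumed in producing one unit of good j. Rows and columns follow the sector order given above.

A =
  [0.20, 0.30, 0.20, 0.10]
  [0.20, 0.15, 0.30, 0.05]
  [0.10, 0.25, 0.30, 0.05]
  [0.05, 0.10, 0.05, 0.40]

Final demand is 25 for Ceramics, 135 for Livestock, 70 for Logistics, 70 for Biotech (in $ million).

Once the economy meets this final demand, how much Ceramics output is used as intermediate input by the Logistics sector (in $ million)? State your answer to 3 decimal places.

I − A =
  [   0.80    -0.30    -0.20    -0.10]
  [  -0.20     0.85    -0.30    -0.05]
  [  -0.10    -0.25     0.70    -0.05]
  [  -0.05    -0.10    -0.05     0.60]
Compute the cofactors C_ij = (−1)^(i+j)·(3×3 minor ij) of I−A; the adjugate is their transpose:
adj(I−A) = Cᵀ =
  [ 0.30425   0.16450   0.16300   0.07800]
  [ 0.10425   0.31750   0.17000   0.05800]
  [ 0.08425   0.14250   0.36100   0.05600]
  [ 0.04975   0.07850   0.07200   0.33800]
det(I−A) = Σ_j (I−A)_1j·C_1j = (0.80)(0.30425) + (-0.30)(0.10425) + (-0.20)(0.08425) + (-0.10)(0.04975) = 0.1903
(I − A)⁻¹ = adj(I−A) / det(I−A) ≈
  [   1.5988     0.8644     0.8565     0.4099]
  [   0.5478     1.6684     0.8933     0.3048]
  [   0.4427     0.7488     1.8970     0.2943]
  [   0.2614     0.4125     0.3783     1.7761]
First solve x = (I − A)⁻¹ d = adj(I−A)·d / det(I−A); in particular x_3 = (0.08425·25 + 0.14250·135 + 0.36100·70 + 0.05600·70) / 0.1903 = 50.53375 / 0.1903 ≈ 265.54782.
Intermediate flow from 1 to 3: z_13 = a_13 · x_3 = 0.20 × 50.53375 / 0.1903 = 10.10675 / 0.1903 ≈ 53.110.

z_13 = 53.110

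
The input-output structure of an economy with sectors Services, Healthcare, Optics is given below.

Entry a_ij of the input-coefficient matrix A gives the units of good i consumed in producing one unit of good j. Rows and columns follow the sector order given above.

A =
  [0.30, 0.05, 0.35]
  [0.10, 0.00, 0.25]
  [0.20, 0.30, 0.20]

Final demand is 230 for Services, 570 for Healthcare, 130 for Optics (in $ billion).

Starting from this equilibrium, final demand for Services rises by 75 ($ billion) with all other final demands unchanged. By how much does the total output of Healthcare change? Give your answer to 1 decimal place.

I − A =
  [   0.70    -0.05    -0.35]
  [  -0.10     1.00    -0.25]
  [  -0.20    -0.30     0.80]
Cofactors of I−A, C_ij = (−1)^(i+j)·(minor ij) (rows/columns in the sector order above):
  C_11 = (1.00)(0.80) − (-0.25)(-0.30) = 0.7250
  C_12 = −[(-0.10)(0.80) − (-0.25)(-0.20)] = 0.1300
  C_13 = (-0.10)(-0.30) − (1.00)(-0.20) = 0.2300
  C_21 = −[(-0.05)(0.80) − (-0.35)(-0.30)] = 0.1450
  C_22 = (0.70)(0.80) − (-0.35)(-0.20) = 0.4900
  C_23 = −[(0.70)(-0.30) − (-0.05)(-0.20)] = 0.2200
  C_31 = (-0.05)(-0.25) − (-0.35)(1.00) = 0.3625
  C_32 = −[(0.70)(-0.25) − (-0.35)(-0.10)] = 0.2100
  C_33 = (0.70)(1.00) − (-0.05)(-0.10) = 0.6950
det(I−A) = Σ_j (I−A)_1j·C_1j = (0.70)(0.7250) + (-0.05)(0.1300) + (-0.35)(0.2300) = 0.4205
adj(I−A) = Cᵀ =
  [ 0.7250   0.1450   0.3625]
  [ 0.1300   0.4900   0.2100]
  [ 0.2300   0.2200   0.6950]
(I − A)⁻¹ = adj(I−A) / det(I−A) ≈
  [   1.7241     0.3448     0.8621]
  [   0.3092     1.1653     0.4994]
  [   0.5470     0.5232     1.6528]
Δx = (I − A)⁻¹ Δd with Δd having +75 in the Services component and 0 elsewhere.
So Δx_H = L_HS · (+75), where L_HS = adj(I−A)_HS / det(I−A) = 0.1300 / 0.4205.
Δx_H = 0.1300 × (+75) / 0.4205 = 9.75 / 0.4205 ≈ 23.2.

Δx_H = 23.2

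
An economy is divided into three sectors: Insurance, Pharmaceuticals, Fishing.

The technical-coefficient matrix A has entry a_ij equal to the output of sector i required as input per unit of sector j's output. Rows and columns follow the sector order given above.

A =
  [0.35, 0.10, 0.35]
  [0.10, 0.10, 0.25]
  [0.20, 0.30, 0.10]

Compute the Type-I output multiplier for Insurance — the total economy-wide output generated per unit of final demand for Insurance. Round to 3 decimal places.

I − A =
  [   0.65    -0.10    -0.35]
  [  -0.10     0.90    -0.25]
  [  -0.20    -0.30     0.90]
Cofactors of I−A, C_ij = (−1)^(i+j)·(minor ij) (rows/columns in the sector order above):
  C_11 = (0.90)(0.90) − (-0.25)(-0.30) = 0.7350
  C_12 = −[(-0.10)(0.90) − (-0.25)(-0.20)] = 0.1400
  C_13 = (-0.10)(-0.30) − (0.90)(-0.20) = 0.2100
  C_21 = −[(-0.10)(0.90) − (-0.35)(-0.30)] = 0.1950
  C_22 = (0.65)(0.90) − (-0.35)(-0.20) = 0.5150
  C_23 = −[(0.65)(-0.30) − (-0.10)(-0.20)] = 0.2150
  C_31 = (-0.10)(-0.25) − (-0.35)(0.90) = 0.3400
  C_32 = −[(0.65)(-0.25) − (-0.35)(-0.10)] = 0.1975
  C_33 = (0.65)(0.90) − (-0.10)(-0.10) = 0.5750
det(I−A) = Σ_j (I−A)_1j·C_1j = (0.65)(0.7350) + (-0.10)(0.1400) + (-0.35)(0.2100) = 0.39025
adj(I−A) = Cᵀ =
  [ 0.7350   0.1950   0.3400]
  [ 0.1400   0.5150   0.1975]
  [ 0.2100   0.2150   0.5750]
(I − A)⁻¹ = adj(I−A) / det(I−A) ≈
  [   1.8834     0.4997     0.8712]
  [   0.3587     1.3197     0.5061]
  [   0.5381     0.5509     1.4734]
The output multiplier for sector j is the column-j sum of the Leontief inverse (I − A)⁻¹ = adj(I−A) / det(I−A).
Column I of adj(I−A): (0.7350, 0.1400, 0.2100); det(I−A) = 0.39025.
m_I = (0.7350 + 0.1400 + 0.2100) / 0.39025 = 1.085 / 0.39025 ≈ 2.780.

m_I = 2.780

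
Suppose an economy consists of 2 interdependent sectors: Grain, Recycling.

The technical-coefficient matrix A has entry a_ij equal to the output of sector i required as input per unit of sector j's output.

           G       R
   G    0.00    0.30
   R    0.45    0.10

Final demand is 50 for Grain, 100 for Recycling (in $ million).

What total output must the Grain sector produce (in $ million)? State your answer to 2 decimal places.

I − A =
  [   1.00    -0.30]
  [  -0.45     0.90]
det(I−A) = (1.00)(0.90) − (-0.30)(-0.45) = 0.7650
adj(I−A) = [[0.90, 0.30], [0.45, 1.00]]
(I − A)⁻¹ = adj(I−A) / det(I−A) ≈
  [   1.1765     0.3922]
  [   0.5882     1.3072]
x = (I − A)⁻¹ d = adj(I−A)·d / det(I−A), with det(I−A) = 0.7650:
  x_G = (0.90·50 + 0.30·100) / 0.7650 = 75.00 / 0.7650 ≈ 98.04
  x_R = (0.45·50 + 1.00·100) / 0.7650 = 122.50 / 0.7650 ≈ 160.13

x_G = 98.04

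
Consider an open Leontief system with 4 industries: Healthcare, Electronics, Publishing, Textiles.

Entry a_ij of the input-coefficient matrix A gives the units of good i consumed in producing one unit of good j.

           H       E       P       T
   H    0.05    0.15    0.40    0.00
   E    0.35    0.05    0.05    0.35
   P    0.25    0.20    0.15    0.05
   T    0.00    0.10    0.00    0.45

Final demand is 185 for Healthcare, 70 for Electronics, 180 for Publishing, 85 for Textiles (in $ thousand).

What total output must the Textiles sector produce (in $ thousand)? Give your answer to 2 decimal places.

x_T = 215.11

I − A =
  [   0.95    -0.15    -0.40     0.00]
  [  -0.35     0.95    -0.05    -0.35]
  [  -0.25    -0.20     0.85    -0.05]
  [   0.00    -0.10     0.00     0.55]
Compute the cofactors C_ij = (−1)^(i+j)·(3×3 minor ij) of I−A; the adjugate is their transpose:
adj(I−A) = Cᵀ =
  [ 0.408625   0.116125   0.199125   0.092000]
  [ 0.170500   0.389125   0.103125   0.257000]
  [ 0.162125   0.129875   0.434250   0.122125]
  [ 0.031000   0.070750   0.018750   0.588125]
det(I−A) = Σ_j (I−A)_1j·C_1j = (0.95)(0.408625) + (-0.15)(0.170500) + (-0.40)(0.162125) + (0.00)(0.031000) = 0.29776875
(I − A)⁻¹ = adj(I−A) / det(I−A) ≈
  [   1.3723     0.3900     0.6687     0.3090]
  [   0.5726     1.3068     0.3463     0.8631]
  [   0.5445     0.4362     1.4583     0.4101]
  [   0.1041     0.2376     0.0630     1.9751]
x = (I − A)⁻¹ d = adj(I−A)·d / det(I−A), with det(I−A) = 0.29776875:
  x_H = (0.408625·185 + 0.116125·70 + 0.199125·180 + 0.092000·85) / 0.29776875 = 127.386875 / 0.29776875 ≈ 427.80
  x_E = (0.170500·185 + 0.389125·70 + 0.103125·180 + 0.257000·85) / 0.29776875 = 99.18875 / 0.29776875 ≈ 333.11
  x_P = (0.162125·185 + 0.129875·70 + 0.434250·180 + 0.122125·85) / 0.29776875 = 127.63 / 0.29776875 ≈ 428.62
  x_T = (0.031000·185 + 0.070750·70 + 0.018750·180 + 0.588125·85) / 0.29776875 = 64.053125 / 0.29776875 ≈ 215.11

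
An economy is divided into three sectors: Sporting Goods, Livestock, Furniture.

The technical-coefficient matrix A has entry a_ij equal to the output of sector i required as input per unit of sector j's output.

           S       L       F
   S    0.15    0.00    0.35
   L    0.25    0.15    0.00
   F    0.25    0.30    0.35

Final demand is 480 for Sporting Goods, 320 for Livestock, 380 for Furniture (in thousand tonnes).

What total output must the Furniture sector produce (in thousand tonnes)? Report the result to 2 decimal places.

x_F = 1339.16

I − A =
  [   0.85     0.00    -0.35]
  [  -0.25     0.85     0.00]
  [  -0.25    -0.30     0.65]
Cofactors of I−A, C_ij = (−1)^(i+j)·(minor ij) (rows/columns in the sector order above):
  C_11 = (0.85)(0.65) − (0.00)(-0.30) = 0.5525
  C_12 = −[(-0.25)(0.65) − (0.00)(-0.25)] = 0.1625
  C_13 = (-0.25)(-0.30) − (0.85)(-0.25) = 0.2875
  C_21 = −[(0.00)(0.65) − (-0.35)(-0.30)] = 0.1050
  C_22 = (0.85)(0.65) − (-0.35)(-0.25) = 0.4650
  C_23 = −[(0.85)(-0.30) − (0.00)(-0.25)] = 0.2550
  C_31 = (0.00)(0.00) − (-0.35)(0.85) = 0.2975
  C_32 = −[(0.85)(0.00) − (-0.35)(-0.25)] = 0.0875
  C_33 = (0.85)(0.85) − (0.00)(-0.25) = 0.7225
det(I−A) = Σ_j (I−A)_1j·C_1j = (0.85)(0.5525) + (0.00)(0.1625) + (-0.35)(0.2875) = 0.3690
adj(I−A) = Cᵀ =
  [ 0.5525   0.1050   0.2975]
  [ 0.1625   0.4650   0.0875]
  [ 0.2875   0.2550   0.7225]
(I − A)⁻¹ = adj(I−A) / det(I−A) ≈
  [   1.4973     0.2846     0.8062]
  [   0.4404     1.2602     0.2371]
  [   0.7791     0.6911     1.9580]
x = (I − A)⁻¹ d = adj(I−A)·d / det(I−A), with det(I−A) = 0.3690:
  x_S = (0.5525·480 + 0.1050·320 + 0.2975·380) / 0.3690 = 411.85 / 0.3690 ≈ 1116.12
  x_L = (0.1625·480 + 0.4650·320 + 0.0875·380) / 0.3690 = 260.05 / 0.3690 ≈ 704.74
  x_F = (0.2875·480 + 0.2550·320 + 0.7225·380) / 0.3690 = 494.15 / 0.3690 ≈ 1339.16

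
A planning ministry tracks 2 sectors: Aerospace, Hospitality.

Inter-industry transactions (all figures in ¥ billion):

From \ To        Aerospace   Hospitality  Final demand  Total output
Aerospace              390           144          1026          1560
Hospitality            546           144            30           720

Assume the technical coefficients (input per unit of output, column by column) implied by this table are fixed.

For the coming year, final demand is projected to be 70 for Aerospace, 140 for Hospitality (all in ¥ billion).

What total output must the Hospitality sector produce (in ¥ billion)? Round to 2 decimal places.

x_H = 244.34

Technical coefficients a_ij = z_ij / X_j:
  a_AA = 390/1560 = 0.25, a_HA = 546/1560 = 0.35
  a_AH = 144/720 = 0.20, a_HH = 144/720 = 0.20
I − A =
  [   0.75    -0.20]
  [  -0.35     0.80]
det(I−A) = (0.75)(0.80) − (-0.20)(-0.35) = 0.5300
adj(I−A) = [[0.80, 0.20], [0.35, 0.75]]
(I − A)⁻¹ = adj(I−A) / det(I−A) ≈
  [   1.5094     0.3774]
  [   0.6604     1.4151]
x = (I − A)⁻¹ d = adj(I−A)·d / det(I−A), with det(I−A) = 0.5300:
  x_A = (0.80·70 + 0.20·140) / 0.5300 = 84.00 / 0.5300 ≈ 158.49
  x_H = (0.35·70 + 0.75·140) / 0.5300 = 129.50 / 0.5300 ≈ 244.34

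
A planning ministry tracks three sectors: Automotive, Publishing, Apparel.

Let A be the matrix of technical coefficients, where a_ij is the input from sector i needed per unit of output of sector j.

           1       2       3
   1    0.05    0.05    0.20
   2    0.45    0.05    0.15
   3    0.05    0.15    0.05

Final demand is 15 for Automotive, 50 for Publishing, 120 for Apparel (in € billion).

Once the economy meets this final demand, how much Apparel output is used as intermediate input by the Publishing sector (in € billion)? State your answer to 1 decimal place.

z_32 = 15.0

I − A =
  [   0.95    -0.05    -0.20]
  [  -0.45     0.95    -0.15]
  [  -0.05    -0.15     0.95]
Cofactors of I−A, C_ij = (−1)^(i+j)·(minor ij) (rows/columns in the sector order above):
  C_11 = (0.95)(0.95) − (-0.15)(-0.15) = 0.8800
  C_12 = −[(-0.45)(0.95) − (-0.15)(-0.05)] = 0.4350
  C_13 = (-0.45)(-0.15) − (0.95)(-0.05) = 0.1150
  C_21 = −[(-0.05)(0.95) − (-0.20)(-0.15)] = 0.0775
  C_22 = (0.95)(0.95) − (-0.20)(-0.05) = 0.8925
  C_23 = −[(0.95)(-0.15) − (-0.05)(-0.05)] = 0.1450
  C_31 = (-0.05)(-0.15) − (-0.20)(0.95) = 0.1975
  C_32 = −[(0.95)(-0.15) − (-0.20)(-0.45)] = 0.2325
  C_33 = (0.95)(0.95) − (-0.05)(-0.45) = 0.8800
det(I−A) = Σ_j (I−A)_1j·C_1j = (0.95)(0.8800) + (-0.05)(0.4350) + (-0.20)(0.1150) = 0.79125
adj(I−A) = Cᵀ =
  [ 0.8800   0.0775   0.1975]
  [ 0.4350   0.8925   0.2325]
  [ 0.1150   0.1450   0.8800]
(I − A)⁻¹ = adj(I−A) / det(I−A) ≈
  [   1.1122     0.0979     0.2496]
  [   0.5498     1.1280     0.2938]
  [   0.1453     0.1833     1.1122]
First solve x = (I − A)⁻¹ d = adj(I−A)·d / det(I−A); in particular x_2 = (0.4350·15 + 0.8925·50 + 0.2325·120) / 0.79125 = 79.05 / 0.79125 ≈ 99.905.
Intermediate flow from 3 to 2: z_32 = a_32 · x_2 = 0.15 × 79.05 / 0.79125 = 11.8575 / 0.79125 ≈ 15.0.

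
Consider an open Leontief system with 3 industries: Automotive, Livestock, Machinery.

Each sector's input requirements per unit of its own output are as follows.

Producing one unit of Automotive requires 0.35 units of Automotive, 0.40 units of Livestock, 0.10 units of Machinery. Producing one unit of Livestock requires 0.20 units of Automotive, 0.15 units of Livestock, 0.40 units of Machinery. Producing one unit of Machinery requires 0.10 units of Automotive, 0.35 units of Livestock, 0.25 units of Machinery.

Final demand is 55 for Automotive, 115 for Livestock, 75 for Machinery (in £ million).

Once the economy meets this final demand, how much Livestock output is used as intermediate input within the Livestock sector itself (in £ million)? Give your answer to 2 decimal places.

I − A =
  [   0.65    -0.20    -0.10]
  [  -0.40     0.85    -0.35]
  [  -0.10    -0.40     0.75]
Cofactors of I−A, C_ij = (−1)^(i+j)·(minor ij) (rows/columns in the sector order above):
  C_11 = (0.85)(0.75) − (-0.35)(-0.40) = 0.4975
  C_12 = −[(-0.40)(0.75) − (-0.35)(-0.10)] = 0.3350
  C_13 = (-0.40)(-0.40) − (0.85)(-0.10) = 0.2450
  C_21 = −[(-0.20)(0.75) − (-0.10)(-0.40)] = 0.1900
  C_22 = (0.65)(0.75) − (-0.10)(-0.10) = 0.4775
  C_23 = −[(0.65)(-0.40) − (-0.20)(-0.10)] = 0.2800
  C_31 = (-0.20)(-0.35) − (-0.10)(0.85) = 0.1550
  C_32 = −[(0.65)(-0.35) − (-0.10)(-0.40)] = 0.2675
  C_33 = (0.65)(0.85) − (-0.20)(-0.40) = 0.4725
det(I−A) = Σ_j (I−A)_1j·C_1j = (0.65)(0.4975) + (-0.20)(0.3350) + (-0.10)(0.2450) = 0.231875
adj(I−A) = Cᵀ =
  [ 0.4975   0.1900   0.1550]
  [ 0.3350   0.4775   0.2675]
  [ 0.2450   0.2800   0.4725]
(I − A)⁻¹ = adj(I−A) / det(I−A) ≈
  [   2.1456     0.8194     0.6685]
  [   1.4447     2.0593     1.1536]
  [   1.0566     1.2075     2.0377]
First solve x = (I − A)⁻¹ d = adj(I−A)·d / det(I−A); in particular x_L = (0.3350·55 + 0.4775·115 + 0.2675·75) / 0.231875 = 93.40 / 0.231875 ≈ 402.8032.
Intermediate flow from L to L: z_LL = a_LL · x_L = 0.15 × 93.40 / 0.231875 = 14.01 / 0.231875 ≈ 60.42.

z_LL = 60.42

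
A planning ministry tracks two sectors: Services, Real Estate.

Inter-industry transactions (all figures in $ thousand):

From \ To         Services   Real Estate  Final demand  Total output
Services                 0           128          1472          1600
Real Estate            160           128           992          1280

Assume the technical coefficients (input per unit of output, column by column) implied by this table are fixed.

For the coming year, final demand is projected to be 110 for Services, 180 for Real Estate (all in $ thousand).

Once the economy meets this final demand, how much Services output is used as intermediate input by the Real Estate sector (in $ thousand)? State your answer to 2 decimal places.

Technical coefficients a_ij = z_ij / X_j:
  a_11 = 0/1600 = 0.00, a_21 = 160/1600 = 0.10
  a_12 = 128/1280 = 0.10, a_22 = 128/1280 = 0.10
I − A =
  [   1.00    -0.10]
  [  -0.10     0.90]
det(I−A) = (1.00)(0.90) − (-0.10)(-0.10) = 0.8900
adj(I−A) = [[0.90, 0.10], [0.10, 1.00]]
(I − A)⁻¹ = adj(I−A) / det(I−A) ≈
  [   1.0112     0.1124]
  [   0.1124     1.1236]
First solve x = (I − A)⁻¹ d = adj(I−A)·d / det(I−A); in particular x_2 = (0.10·110 + 1.00·180) / 0.8900 = 191.00 / 0.8900 ≈ 214.6067.
Intermediate flow from 1 to 2: z_12 = a_12 · x_2 = 0.10 × 191.00 / 0.8900 = 19.10 / 0.8900 ≈ 21.46.

z_12 = 21.46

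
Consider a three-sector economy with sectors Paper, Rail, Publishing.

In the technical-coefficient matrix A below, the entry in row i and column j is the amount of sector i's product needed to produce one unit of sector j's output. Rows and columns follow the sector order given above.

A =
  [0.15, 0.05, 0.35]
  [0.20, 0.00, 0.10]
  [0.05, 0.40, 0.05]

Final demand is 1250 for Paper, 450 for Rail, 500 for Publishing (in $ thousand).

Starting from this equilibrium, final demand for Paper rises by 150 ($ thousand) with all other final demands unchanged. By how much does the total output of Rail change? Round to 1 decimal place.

Δx_2 = 40.7

I − A =
  [   0.85    -0.05    -0.35]
  [  -0.20     1.00    -0.10]
  [  -0.05    -0.40     0.95]
Cofactors of I−A, C_ij = (−1)^(i+j)·(minor ij) (rows/columns in the sector order above):
  C_11 = (1.00)(0.95) − (-0.10)(-0.40) = 0.9100
  C_12 = −[(-0.20)(0.95) − (-0.10)(-0.05)] = 0.1950
  C_13 = (-0.20)(-0.40) − (1.00)(-0.05) = 0.1300
  C_21 = −[(-0.05)(0.95) − (-0.35)(-0.40)] = 0.1875
  C_22 = (0.85)(0.95) − (-0.35)(-0.05) = 0.7900
  C_23 = −[(0.85)(-0.40) − (-0.05)(-0.05)] = 0.3425
  C_31 = (-0.05)(-0.10) − (-0.35)(1.00) = 0.3550
  C_32 = −[(0.85)(-0.10) − (-0.35)(-0.20)] = 0.1550
  C_33 = (0.85)(1.00) − (-0.05)(-0.20) = 0.8400
det(I−A) = Σ_j (I−A)_1j·C_1j = (0.85)(0.9100) + (-0.05)(0.1950) + (-0.35)(0.1300) = 0.71825
adj(I−A) = Cᵀ =
  [ 0.9100   0.1875   0.3550]
  [ 0.1950   0.7900   0.1550]
  [ 0.1300   0.3425   0.8400]
(I − A)⁻¹ = adj(I−A) / det(I−A) ≈
  [   1.2670     0.2611     0.4943]
  [   0.2715     1.0999     0.2158]
  [   0.1810     0.4769     1.1695]
Δx = (I − A)⁻¹ Δd with Δd having +150 in the Paper component and 0 elsewhere.
So Δx_2 = L_21 · (+150), where L_21 = adj(I−A)_21 / det(I−A) = 0.1950 / 0.71825.
Δx_2 = 0.1950 × (+150) / 0.71825 = 29.25 / 0.71825 ≈ 40.7.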